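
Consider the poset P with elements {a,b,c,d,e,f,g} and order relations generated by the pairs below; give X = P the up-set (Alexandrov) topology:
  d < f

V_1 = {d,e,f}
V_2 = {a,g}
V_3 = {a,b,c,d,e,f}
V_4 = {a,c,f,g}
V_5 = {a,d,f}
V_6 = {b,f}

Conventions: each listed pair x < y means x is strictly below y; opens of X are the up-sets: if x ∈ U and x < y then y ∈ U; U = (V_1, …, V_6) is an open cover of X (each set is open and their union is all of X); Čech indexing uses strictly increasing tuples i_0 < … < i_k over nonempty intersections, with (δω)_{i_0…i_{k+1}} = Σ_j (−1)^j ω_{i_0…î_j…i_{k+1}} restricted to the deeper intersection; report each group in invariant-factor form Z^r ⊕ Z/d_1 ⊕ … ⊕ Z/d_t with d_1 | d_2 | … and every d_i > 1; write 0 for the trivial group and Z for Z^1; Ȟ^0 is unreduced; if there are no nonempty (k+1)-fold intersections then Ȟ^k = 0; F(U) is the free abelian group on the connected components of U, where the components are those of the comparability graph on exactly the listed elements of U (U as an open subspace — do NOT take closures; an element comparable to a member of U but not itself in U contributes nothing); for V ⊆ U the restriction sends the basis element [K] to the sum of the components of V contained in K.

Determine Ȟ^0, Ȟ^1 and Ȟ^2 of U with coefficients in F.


Ȟ^0 ≅ Z^6; Ȟ^1 ≅ 0; Ȟ^2 ≅ 0

intersection data:
  V13={d,e,f} V14={f} V15={d,f} V16={f} V23={a} V24={a,g} V25={a} V34={a,c,f} V35={a,d,f} V36={b,f} V45={a,f} V46={f} V56={f}
  V134={f} V135={d,f} V136={f} V145={f} V146={f} V156={f} V234={a} V235={a} V245={a} V345={a,f} V346={f} V356={f} V456={f}
  V1345={f} V1346={f} V1356={f} V1456={f} V2345={a} V3456={f}
  V13456={f}
components per intersection:
  V1: {d,f} {e}
  V2: {a} {g}
  V3: {a} {b} {c} {d,f} {e}
  V4: {a} {c} {f} {g}
  V5: {a} {d,f}
  V6: {b} {f}
  V13: {d,f} {e}
  V14: {f}
  V15: {d,f}
  V16: {f}
  V23: {a}
  V24: {a} {g}
  V25: {a}
  V34: {a} {c} {f}
  V35: {a} {d,f}
  V36: {b} {f}
  V45: {a} {f}
  V46: {f}
  V56: {f}
  V134: {f}
  V135: {d,f}
  V136: {f}
  V145: {f}
  V146: {f}
  V156: {f}
  V234: {a}
  V235: {a}
  V245: {a}
  V345: {a} {f}
  V346: {f}
  V356: {f}
  V456: {f}
  V1345: {f}
  V1346: {f}
  V1356: {f}
  V1456: {f}
  V2345: {a}
  V3456: {f}
  V13456: {f}
C dims 17,20,14,6; δ0: rk 11, SNF 1^11; δ1: rk 9, SNF 1^9; δ2: rk 5, SNF 1^5
Ȟ^0 = (17 − 11) − 0 = 6, so Ȟ^0 ≅ Z^6
Ȟ^1 = (20 − 9) − 11 = 0, so Ȟ^1 ≅ 0
Ȟ^2 = (14 − 5) − 9 = 0, so Ȟ^2 ≅ 0


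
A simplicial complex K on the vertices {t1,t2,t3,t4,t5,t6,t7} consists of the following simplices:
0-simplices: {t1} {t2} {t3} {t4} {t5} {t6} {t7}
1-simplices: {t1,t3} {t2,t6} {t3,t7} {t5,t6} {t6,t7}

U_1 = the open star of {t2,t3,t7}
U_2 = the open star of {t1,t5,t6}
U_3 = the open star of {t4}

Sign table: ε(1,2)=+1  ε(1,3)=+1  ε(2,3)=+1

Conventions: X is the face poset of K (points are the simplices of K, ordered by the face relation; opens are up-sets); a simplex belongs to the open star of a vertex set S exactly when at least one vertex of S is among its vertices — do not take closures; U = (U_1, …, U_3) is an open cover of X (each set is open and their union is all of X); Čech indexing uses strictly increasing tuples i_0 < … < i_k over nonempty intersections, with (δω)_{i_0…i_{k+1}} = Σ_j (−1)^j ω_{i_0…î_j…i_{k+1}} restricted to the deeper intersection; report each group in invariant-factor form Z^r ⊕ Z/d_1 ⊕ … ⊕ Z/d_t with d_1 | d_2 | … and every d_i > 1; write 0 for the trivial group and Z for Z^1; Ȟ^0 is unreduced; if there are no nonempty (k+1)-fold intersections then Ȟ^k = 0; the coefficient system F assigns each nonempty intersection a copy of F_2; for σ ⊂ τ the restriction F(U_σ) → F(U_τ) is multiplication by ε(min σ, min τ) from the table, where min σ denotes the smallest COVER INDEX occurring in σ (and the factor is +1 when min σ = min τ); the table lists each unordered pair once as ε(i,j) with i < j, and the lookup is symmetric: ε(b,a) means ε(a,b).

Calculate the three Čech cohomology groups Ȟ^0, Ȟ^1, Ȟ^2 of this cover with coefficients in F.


nerve of the cover:
  U1={{t2},{t3},{t7},{t1,t3},{t2,t6},{t3,t7},{t6,t7}} U2={{t1},{t5},{t6},{t1,t3},{t2,t6},{t5,t6},{t6,t7}} U3={{t4}}
  U12={{t1,t3},{t2,t6},{t6,t7}}
C dims 3,1; δ0: rk_F2 1
Ȟ^0 = (3 − 1) − 0 = 2, so Ȟ^0 ≅ Z/2 ⊕ Z/2
Ȟ^1 = (1 − 0) − 1 = 0, so Ȟ^1 ≅ 0
Ȟ^2 = (0 − 0) − 0 = 0, so Ȟ^2 ≅ 0

Ȟ^0 ≅ Z/2 ⊕ Z/2,  Ȟ^1 ≅ 0,  Ȟ^2 ≅ 0


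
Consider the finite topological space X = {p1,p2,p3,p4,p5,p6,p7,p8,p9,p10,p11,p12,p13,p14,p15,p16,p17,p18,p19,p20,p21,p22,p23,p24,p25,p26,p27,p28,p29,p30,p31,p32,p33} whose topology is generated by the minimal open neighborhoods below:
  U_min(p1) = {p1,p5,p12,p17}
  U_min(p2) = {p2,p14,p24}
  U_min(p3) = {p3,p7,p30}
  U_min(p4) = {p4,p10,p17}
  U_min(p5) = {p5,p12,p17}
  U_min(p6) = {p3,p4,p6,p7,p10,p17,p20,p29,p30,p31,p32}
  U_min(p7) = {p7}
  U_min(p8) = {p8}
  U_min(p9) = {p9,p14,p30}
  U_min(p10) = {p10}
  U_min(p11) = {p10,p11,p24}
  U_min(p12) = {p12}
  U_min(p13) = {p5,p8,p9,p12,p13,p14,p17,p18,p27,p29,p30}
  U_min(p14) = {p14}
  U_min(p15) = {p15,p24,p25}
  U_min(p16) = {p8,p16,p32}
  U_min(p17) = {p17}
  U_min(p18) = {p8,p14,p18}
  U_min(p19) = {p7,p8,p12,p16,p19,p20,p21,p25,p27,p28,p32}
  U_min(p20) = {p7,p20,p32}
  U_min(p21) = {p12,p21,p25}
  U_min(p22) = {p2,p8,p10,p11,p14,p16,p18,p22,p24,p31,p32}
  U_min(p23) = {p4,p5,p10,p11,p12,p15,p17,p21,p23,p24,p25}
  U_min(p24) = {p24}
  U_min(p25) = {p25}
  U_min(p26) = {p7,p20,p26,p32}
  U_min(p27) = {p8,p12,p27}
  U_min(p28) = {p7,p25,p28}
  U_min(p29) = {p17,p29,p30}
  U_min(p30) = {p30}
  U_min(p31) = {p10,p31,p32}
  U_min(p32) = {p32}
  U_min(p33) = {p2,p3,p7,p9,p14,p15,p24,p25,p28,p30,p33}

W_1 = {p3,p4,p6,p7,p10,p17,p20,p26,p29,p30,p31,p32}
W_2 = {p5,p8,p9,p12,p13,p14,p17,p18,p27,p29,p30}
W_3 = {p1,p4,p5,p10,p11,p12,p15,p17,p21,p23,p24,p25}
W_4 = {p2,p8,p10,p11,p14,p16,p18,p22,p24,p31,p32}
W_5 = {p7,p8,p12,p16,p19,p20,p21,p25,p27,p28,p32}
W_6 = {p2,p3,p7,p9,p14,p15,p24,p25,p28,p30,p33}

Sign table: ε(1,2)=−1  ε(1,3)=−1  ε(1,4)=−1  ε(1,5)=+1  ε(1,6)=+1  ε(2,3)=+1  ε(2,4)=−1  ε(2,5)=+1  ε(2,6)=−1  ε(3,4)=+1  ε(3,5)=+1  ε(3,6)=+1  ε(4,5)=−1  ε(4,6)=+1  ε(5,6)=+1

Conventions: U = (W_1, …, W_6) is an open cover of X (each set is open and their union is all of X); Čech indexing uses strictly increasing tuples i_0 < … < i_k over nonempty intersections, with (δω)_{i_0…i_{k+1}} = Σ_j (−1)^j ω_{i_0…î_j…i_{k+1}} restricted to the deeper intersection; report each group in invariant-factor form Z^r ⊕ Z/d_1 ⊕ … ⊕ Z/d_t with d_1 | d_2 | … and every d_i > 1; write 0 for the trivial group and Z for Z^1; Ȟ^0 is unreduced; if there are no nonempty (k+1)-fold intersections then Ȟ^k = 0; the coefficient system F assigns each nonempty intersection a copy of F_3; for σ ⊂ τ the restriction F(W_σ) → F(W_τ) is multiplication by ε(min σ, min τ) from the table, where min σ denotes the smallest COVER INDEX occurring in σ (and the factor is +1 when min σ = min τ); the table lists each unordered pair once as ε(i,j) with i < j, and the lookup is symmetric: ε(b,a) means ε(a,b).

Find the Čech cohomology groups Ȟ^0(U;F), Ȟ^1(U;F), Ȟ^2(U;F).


nerve of the cover:
  W12={p17,p29,p30} W13={p4,p10,p17} W14={p10,p31,p32} W15={p7,p20,p32} W16={p3,p7,p30} W23={p5,p12,p17} W24={p8,p14,p18} W25={p8,p12,p27} W26={p9,p14,p30} W34={p10,p11,p24} W35={p12,p21,p25} W36={p15,p24,p25} W45={p8,p16,p32} W46={p2,p14,p24} W56={p7,p25,p28}
  W123={p17} W126={p30} W134={p10} W145={p32} W156={p7} W235={p12} W245={p8} W246={p14} W346={p24} W356={p25}
C dims 6,15,10; δ0: rk_F3 6; δ1: rk_F3 9
Ȟ^0 = (6 − 6) − 0 = 0, so Ȟ^0 ≅ 0
Ȟ^1 = (15 − 9) − 6 = 0, so Ȟ^1 ≅ 0
Ȟ^2 = (10 − 0) − 9 = 1, so Ȟ^2 ≅ Z/3

Ȟ^0 = 0, Ȟ^1 = 0 and Ȟ^2 = Z/3


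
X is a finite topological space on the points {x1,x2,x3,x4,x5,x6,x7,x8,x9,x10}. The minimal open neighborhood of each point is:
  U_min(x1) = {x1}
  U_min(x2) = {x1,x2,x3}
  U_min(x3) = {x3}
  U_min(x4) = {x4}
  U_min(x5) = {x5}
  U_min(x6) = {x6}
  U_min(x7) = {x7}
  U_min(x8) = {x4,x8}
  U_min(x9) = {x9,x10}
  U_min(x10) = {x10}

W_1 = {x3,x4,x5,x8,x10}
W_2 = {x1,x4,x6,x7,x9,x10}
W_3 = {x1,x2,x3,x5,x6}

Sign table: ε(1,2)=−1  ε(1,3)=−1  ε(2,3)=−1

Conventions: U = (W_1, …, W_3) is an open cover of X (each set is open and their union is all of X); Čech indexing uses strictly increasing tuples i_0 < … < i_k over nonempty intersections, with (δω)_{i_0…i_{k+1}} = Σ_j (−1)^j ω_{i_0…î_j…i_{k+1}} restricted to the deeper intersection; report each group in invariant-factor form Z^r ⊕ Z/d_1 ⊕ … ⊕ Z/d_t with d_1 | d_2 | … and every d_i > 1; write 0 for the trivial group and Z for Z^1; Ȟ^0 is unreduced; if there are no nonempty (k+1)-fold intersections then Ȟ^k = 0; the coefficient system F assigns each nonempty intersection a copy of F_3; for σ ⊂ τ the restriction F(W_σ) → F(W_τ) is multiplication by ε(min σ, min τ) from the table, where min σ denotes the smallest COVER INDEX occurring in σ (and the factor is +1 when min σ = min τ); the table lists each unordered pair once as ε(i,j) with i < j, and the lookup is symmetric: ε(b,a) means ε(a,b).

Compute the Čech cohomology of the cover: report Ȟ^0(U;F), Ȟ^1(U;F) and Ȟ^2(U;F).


Ȟ^0 = 0,  Ȟ^1 = 0,  Ȟ^2 = 0

nerve of the cover:
  W12={x4,x10} W13={x3,x5} W23={x1,x6}
C dims 3,3; δ0: rk_F3 3
Ȟ^0 = (3 − 3) − 0 = 0, so Ȟ^0 ≅ 0
Ȟ^1 = (3 − 0) − 3 = 0, so Ȟ^1 ≅ 0
Ȟ^2 = (0 − 0) − 0 = 0, so Ȟ^2 ≅ 0


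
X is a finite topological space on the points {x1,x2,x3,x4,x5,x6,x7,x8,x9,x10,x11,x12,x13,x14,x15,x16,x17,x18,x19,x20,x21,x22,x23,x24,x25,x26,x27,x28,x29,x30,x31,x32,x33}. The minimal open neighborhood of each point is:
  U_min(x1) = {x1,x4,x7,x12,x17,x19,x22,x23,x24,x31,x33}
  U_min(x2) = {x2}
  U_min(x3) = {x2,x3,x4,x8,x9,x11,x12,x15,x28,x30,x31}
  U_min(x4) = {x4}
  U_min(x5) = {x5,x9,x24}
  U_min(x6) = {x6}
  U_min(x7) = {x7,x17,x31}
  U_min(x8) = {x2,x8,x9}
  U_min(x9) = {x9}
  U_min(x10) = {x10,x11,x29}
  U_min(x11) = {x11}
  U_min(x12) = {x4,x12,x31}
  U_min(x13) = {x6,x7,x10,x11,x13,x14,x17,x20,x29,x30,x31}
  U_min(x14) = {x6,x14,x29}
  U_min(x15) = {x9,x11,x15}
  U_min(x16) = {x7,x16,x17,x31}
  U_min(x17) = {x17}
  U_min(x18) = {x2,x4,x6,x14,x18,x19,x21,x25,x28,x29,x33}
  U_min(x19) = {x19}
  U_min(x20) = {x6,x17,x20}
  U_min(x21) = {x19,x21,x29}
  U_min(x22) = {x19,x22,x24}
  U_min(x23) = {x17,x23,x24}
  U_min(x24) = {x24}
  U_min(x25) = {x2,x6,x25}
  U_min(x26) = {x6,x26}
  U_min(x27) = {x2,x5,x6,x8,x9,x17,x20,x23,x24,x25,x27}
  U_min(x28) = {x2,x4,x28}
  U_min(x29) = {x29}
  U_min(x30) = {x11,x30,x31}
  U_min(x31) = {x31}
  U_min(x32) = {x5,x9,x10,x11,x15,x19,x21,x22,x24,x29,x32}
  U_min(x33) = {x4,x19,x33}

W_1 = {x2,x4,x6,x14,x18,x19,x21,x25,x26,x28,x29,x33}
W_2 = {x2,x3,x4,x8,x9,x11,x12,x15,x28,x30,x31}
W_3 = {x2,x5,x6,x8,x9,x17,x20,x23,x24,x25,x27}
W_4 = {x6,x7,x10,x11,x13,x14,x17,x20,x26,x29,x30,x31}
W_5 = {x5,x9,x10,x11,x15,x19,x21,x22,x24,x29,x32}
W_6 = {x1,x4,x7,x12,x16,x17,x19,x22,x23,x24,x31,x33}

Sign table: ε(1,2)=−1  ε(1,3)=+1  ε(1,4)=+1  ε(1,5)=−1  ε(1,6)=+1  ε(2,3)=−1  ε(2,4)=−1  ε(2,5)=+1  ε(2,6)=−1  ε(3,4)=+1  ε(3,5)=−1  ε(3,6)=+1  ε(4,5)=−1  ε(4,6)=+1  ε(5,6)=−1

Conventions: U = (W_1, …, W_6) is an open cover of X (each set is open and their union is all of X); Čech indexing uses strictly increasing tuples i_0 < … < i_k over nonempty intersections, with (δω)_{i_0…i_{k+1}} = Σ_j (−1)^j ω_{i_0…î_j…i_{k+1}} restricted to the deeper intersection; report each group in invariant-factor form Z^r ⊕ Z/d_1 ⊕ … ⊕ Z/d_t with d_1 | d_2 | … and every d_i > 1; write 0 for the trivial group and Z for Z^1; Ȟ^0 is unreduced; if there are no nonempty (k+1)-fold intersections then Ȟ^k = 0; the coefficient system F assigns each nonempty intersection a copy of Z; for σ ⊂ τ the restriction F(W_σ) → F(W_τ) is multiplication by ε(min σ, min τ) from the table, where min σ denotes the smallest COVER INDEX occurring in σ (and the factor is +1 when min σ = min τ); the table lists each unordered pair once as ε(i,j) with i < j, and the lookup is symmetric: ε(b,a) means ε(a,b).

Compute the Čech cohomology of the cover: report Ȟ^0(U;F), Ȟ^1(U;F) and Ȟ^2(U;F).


nerve simplices:
  W12={x2,x4,x28} W13={x2,x6,x25} W14={x6,x14,x26,x29} W15={x19,x21,x29} W16={x4,x19,x33} W23={x2,x8,x9} W24={x11,x30,x31} W25={x9,x11,x15} W26={x4,x12,x31} W34={x6,x17,x20} W35={x5,x9,x24} W36={x17,x23,x24} W45={x10,x11,x29} W46={x7,x17,x31} W56={x19,x22,x24}
  W123={x2} W126={x4} W134={x6} W145={x29} W156={x19} W235={x9} W245={x11} W246={x31} W346={x17} W356={x24}
C dims 6,15,10; δ0: rk 5, SNF 1^5; δ1: rk 10, SNF 1^9·2
degree 0: 6−5−0 = 1 → Ȟ^0 ≅ Z
degree 1: 15−10−5 = 0 → Ȟ^1 ≅ 0
degree 2: 10−0−10 = 0 plus torsion [2] → Ȟ^2 ≅ Z/2

Ȟ^0 = Z, Ȟ^1 = 0, Ȟ^2 = Z/2


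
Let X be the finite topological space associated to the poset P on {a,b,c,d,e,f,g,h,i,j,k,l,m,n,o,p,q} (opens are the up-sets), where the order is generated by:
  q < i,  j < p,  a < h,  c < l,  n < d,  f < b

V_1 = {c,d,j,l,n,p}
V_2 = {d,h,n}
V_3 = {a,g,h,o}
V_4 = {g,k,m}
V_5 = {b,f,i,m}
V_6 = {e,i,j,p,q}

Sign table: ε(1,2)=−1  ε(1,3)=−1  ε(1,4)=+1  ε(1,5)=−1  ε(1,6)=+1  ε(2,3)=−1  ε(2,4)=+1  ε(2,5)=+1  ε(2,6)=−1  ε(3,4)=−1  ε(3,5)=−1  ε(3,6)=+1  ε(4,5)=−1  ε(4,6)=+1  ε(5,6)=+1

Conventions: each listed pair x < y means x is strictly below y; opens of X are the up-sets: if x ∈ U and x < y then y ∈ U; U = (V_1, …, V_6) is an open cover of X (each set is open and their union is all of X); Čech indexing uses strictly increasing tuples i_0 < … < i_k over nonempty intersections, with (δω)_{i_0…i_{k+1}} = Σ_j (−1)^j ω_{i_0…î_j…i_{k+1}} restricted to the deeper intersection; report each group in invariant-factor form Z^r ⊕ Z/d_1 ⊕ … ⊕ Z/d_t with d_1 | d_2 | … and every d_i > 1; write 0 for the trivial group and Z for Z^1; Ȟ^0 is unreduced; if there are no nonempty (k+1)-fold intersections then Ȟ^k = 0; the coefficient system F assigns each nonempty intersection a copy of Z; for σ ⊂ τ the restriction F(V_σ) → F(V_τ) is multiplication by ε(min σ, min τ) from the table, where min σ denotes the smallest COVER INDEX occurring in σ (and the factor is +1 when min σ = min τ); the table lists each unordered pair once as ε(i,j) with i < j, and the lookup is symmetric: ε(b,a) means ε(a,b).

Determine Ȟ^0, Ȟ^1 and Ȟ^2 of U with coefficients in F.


nerve of the cover:
  V12={d,n} V16={j,p} V23={h} V34={g} V45={m} V56={i}
C dims 6,6; δ0: rk 5, SNF 1^5
Ȟ^0 = (6 − 5) − 0 = 1, so Ȟ^0 ≅ Z
Ȟ^1 = (6 − 0) − 5 = 1, so Ȟ^1 ≅ Z
Ȟ^2 = (0 − 0) − 0 = 0, so Ȟ^2 ≅ 0

Ȟ^0 ≅ Z; Ȟ^1 ≅ Z; Ȟ^2 ≅ 0


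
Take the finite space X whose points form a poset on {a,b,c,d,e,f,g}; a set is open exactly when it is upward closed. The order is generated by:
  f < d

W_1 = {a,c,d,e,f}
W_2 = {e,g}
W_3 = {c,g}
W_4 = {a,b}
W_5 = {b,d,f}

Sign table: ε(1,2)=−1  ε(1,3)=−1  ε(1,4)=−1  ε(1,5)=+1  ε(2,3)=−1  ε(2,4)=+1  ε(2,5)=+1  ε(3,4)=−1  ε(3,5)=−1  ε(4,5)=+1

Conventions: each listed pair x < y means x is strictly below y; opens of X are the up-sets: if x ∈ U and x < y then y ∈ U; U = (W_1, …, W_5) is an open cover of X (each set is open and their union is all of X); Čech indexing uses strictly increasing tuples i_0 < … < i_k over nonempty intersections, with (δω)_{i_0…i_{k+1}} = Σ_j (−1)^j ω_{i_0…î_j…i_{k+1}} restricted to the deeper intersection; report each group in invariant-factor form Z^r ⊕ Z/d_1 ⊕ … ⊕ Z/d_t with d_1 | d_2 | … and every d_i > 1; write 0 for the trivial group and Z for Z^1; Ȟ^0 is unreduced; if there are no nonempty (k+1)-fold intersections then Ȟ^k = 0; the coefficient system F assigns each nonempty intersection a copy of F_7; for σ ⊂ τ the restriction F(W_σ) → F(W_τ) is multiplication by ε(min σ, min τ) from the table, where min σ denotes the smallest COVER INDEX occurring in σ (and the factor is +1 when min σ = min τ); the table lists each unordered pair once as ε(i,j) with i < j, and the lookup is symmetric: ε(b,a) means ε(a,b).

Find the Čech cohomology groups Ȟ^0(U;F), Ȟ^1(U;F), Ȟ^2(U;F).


Ȟ^0 = 0, Ȟ^1 = Z/7, Ȟ^2 = 0

nonempty intersections:
  W12={e} W13={c} W14={a} W15={d,f} W23={g} W45={b}
C dims 5,6; δ0: rk_F7 5
Ȟ^0: (5−5)−0=0 ⇒ 0
Ȟ^1: (6−0)−5=1 ⇒ Z/7
Ȟ^2: (0−0)−0=0 ⇒ 0


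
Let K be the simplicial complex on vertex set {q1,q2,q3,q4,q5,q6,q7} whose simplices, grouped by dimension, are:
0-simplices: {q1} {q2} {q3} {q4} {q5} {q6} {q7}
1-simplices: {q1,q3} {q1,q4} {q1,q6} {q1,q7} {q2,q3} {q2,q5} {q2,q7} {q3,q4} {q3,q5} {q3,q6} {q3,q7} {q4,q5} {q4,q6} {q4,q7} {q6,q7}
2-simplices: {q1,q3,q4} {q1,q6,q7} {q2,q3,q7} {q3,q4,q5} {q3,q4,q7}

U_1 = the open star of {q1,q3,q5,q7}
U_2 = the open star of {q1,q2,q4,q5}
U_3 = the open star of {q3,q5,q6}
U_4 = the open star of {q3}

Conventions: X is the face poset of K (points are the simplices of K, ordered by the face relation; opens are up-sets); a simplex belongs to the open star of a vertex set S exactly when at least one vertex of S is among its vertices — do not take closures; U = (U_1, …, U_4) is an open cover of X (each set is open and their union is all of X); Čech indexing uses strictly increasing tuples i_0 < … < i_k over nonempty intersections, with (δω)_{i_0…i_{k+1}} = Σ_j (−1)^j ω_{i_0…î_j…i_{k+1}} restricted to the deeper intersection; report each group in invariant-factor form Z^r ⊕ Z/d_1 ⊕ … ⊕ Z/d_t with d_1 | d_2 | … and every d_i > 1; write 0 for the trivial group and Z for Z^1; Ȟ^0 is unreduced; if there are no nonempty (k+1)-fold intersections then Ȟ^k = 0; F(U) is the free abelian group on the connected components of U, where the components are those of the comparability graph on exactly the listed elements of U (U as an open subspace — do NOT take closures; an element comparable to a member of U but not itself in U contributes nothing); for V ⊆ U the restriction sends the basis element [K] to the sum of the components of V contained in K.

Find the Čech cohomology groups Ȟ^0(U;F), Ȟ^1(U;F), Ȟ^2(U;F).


cover nerve:
  U1={{q1},{q3},{q5},{q7},{q1,q3},{q1,q4},{q1,q6},{q1,q7},{q2,q3},{q2,q5},{q2,q7},{q3,q4},{q3,q5},{q3,q6},{q3,q7},{q4,q5},{q4,q7},{q6,q7},{q1,q3,q4},{q1,q6,q7},{q2,q3,q7},{q3,q4,q5},{q3,q4,q7}} U2={{q1},{q2},{q4},{q5},{q1,q3},{q1,q4},{q1,q6},{q1,q7},{q2,q3},{q2,q5},{q2,q7},{q3,q4},{q3,q5},{q4,q5},{q4,q6},{q4,q7},{q1,q3,q4},{q1,q6,q7},{q2,q3,q7},{q3,q4,q5},{q3,q4,q7}} U3={{q3},{q5},{q6},{q1,q3},{q1,q6},{q2,q3},{q2,q5},{q3,q4},{q3,q5},{q3,q6},{q3,q7},{q4,q5},{q4,q6},{q6,q7},{q1,q3,q4},{q1,q6,q7},{q2,q3,q7},{q3,q4,q5},{q3,q4,q7}} U4={{q3},{q1,q3},{q2,q3},{q3,q4},{q3,q5},{q3,q6},{q3,q7},{q1,q3,q4},{q2,q3,q7},{q3,q4,q5},{q3,q4,q7}}
  U12={{q1},{q5},{q1,q3},{q1,q4},{q1,q6},{q1,q7},{q2,q3},{q2,q5},{q2,q7},{q3,q4},{q3,q5},{q4,q5},{q4,q7},{q1,q3,q4},{q1,q6,q7},{q2,q3,q7},{q3,q4,q5},{q3,q4,q7}} U13={{q3},{q5},{q1,q3},{q1,q6},{q2,q3},{q2,q5},{q3,q4},{q3,q5},{q3,q6},{q3,q7},{q4,q5},{q6,q7},{q1,q3,q4},{q1,q6,q7},{q2,q3,q7},{q3,q4,q5},{q3,q4,q7}} U14={{q3},{q1,q3},{q2,q3},{q3,q4},{q3,q5},{q3,q6},{q3,q7},{q1,q3,q4},{q2,q3,q7},{q3,q4,q5},{q3,q4,q7}} U23={{q5},{q1,q3},{q1,q6},{q2,q3},{q2,q5},{q3,q4},{q3,q5},{q4,q5},{q4,q6},{q1,q3,q4},{q1,q6,q7},{q2,q3,q7},{q3,q4,q5},{q3,q4,q7}} U24={{q1,q3},{q2,q3},{q3,q4},{q3,q5},{q1,q3,q4},{q2,q3,q7},{q3,q4,q5},{q3,q4,q7}} U34={{q3},{q1,q3},{q2,q3},{q3,q4},{q3,q5},{q3,q6},{q3,q7},{q1,q3,q4},{q2,q3,q7},{q3,q4,q5},{q3,q4,q7}}
  U123={{q5},{q1,q3},{q1,q6},{q2,q3},{q2,q5},{q3,q4},{q3,q5},{q4,q5},{q1,q3,q4},{q1,q6,q7},{q2,q3,q7},{q3,q4,q5},{q3,q4,q7}} U124={{q1,q3},{q2,q3},{q3,q4},{q3,q5},{q1,q3,q4},{q2,q3,q7},{q3,q4,q5},{q3,q4,q7}} U134={{q3},{q1,q3},{q2,q3},{q3,q4},{q3,q5},{q3,q6},{q3,q7},{q1,q3,q4},{q2,q3,q7},{q3,q4,q5},{q3,q4,q7}} U234={{q1,q3},{q2,q3},{q3,q4},{q3,q5},{q1,q3,q4},{q2,q3,q7},{q3,q4,q5},{q3,q4,q7}}
  U1234={{q1,q3},{q2,q3},{q3,q4},{q3,q5},{q1,q3,q4},{q2,q3,q7},{q3,q4,q5},{q3,q4,q7}}
components per intersection:
  U1: {{q1},{q3},{q5},{q7},{q1,q3},{q1,q4},{q1,q6},{q1,q7},{q2,q3},{q2,q5},{q2,q7},{q3,q4},{q3,q5},{q3,q6},{q3,q7},{q4,q5},{q4,q7},{q6,q7},{q1,q3,q4},{q1,q6,q7},{q2,q3,q7},{q3,q4,q5},{q3,q4,q7}}
  U2: {{q1},{q2},{q4},{q5},{q1,q3},{q1,q4},{q1,q6},{q1,q7},{q2,q3},{q2,q5},{q2,q7},{q3,q4},{q3,q5},{q4,q5},{q4,q6},{q4,q7},{q1,q3,q4},{q1,q6,q7},{q2,q3,q7},{q3,q4,q5},{q3,q4,q7}}
  U3: {{q3},{q5},{q6},{q1,q3},{q1,q6},{q2,q3},{q2,q5},{q3,q4},{q3,q5},{q3,q6},{q3,q7},{q4,q5},{q4,q6},{q6,q7},{q1,q3,q4},{q1,q6,q7},{q2,q3,q7},{q3,q4,q5},{q3,q4,q7}}
  U4: {{q3},{q1,q3},{q2,q3},{q3,q4},{q3,q5},{q3,q6},{q3,q7},{q1,q3,q4},{q2,q3,q7},{q3,q4,q5},{q3,q4,q7}}
  U12: {{q1},{q5},{q1,q3},{q1,q4},{q1,q6},{q1,q7},{q2,q5},{q3,q4},{q3,q5},{q4,q5},{q4,q7},{q1,q3,q4},{q1,q6,q7},{q3,q4,q5},{q3,q4,q7}} {{q2,q3},{q2,q7},{q2,q3,q7}}
  U13: {{q3},{q5},{q1,q3},{q2,q3},{q2,q5},{q3,q4},{q3,q5},{q3,q6},{q3,q7},{q4,q5},{q1,q3,q4},{q2,q3,q7},{q3,q4,q5},{q3,q4,q7}} {{q1,q6},{q6,q7},{q1,q6,q7}}
  U14: {{q3},{q1,q3},{q2,q3},{q3,q4},{q3,q5},{q3,q6},{q3,q7},{q1,q3,q4},{q2,q3,q7},{q3,q4,q5},{q3,q4,q7}}
  U23: {{q5},{q1,q3},{q2,q5},{q3,q4},{q3,q5},{q4,q5},{q1,q3,q4},{q3,q4,q5},{q3,q4,q7}} {{q1,q6},{q1,q6,q7}} {{q2,q3},{q2,q3,q7}} {{q4,q6}}
  U24: {{q1,q3},{q3,q4},{q3,q5},{q1,q3,q4},{q3,q4,q5},{q3,q4,q7}} {{q2,q3},{q2,q3,q7}}
  U34: {{q3},{q1,q3},{q2,q3},{q3,q4},{q3,q5},{q3,q6},{q3,q7},{q1,q3,q4},{q2,q3,q7},{q3,q4,q5},{q3,q4,q7}}
  U123: {{q5},{q1,q3},{q2,q5},{q3,q4},{q3,q5},{q4,q5},{q1,q3,q4},{q3,q4,q5},{q3,q4,q7}} {{q1,q6},{q1,q6,q7}} {{q2,q3},{q2,q3,q7}}
  U124: {{q1,q3},{q3,q4},{q3,q5},{q1,q3,q4},{q3,q4,q5},{q3,q4,q7}} {{q2,q3},{q2,q3,q7}}
  U134: {{q3},{q1,q3},{q2,q3},{q3,q4},{q3,q5},{q3,q6},{q3,q7},{q1,q3,q4},{q2,q3,q7},{q3,q4,q5},{q3,q4,q7}}
  U234: {{q1,q3},{q3,q4},{q3,q5},{q1,q3,q4},{q3,q4,q5},{q3,q4,q7}} {{q2,q3},{q2,q3,q7}}
  U1234: {{q1,q3},{q3,q4},{q3,q5},{q1,q3,q4},{q3,q4,q5},{q3,q4,q7}} {{q2,q3},{q2,q3,q7}}
C dims 4,12,8,2; δ0: rk 3, SNF 1^3; δ1: rk 6, SNF 1^6; δ2: rk 2, SNF 1^2
Ȟ^0: (4−3)−0=1 ⇒ Z
Ȟ^1: (12−6)−3=3 ⇒ Z^3
Ȟ^2: (8−2)−6=0 ⇒ 0

Ȟ^0 = Z; Ȟ^1 = Z^3; Ȟ^2 = 0


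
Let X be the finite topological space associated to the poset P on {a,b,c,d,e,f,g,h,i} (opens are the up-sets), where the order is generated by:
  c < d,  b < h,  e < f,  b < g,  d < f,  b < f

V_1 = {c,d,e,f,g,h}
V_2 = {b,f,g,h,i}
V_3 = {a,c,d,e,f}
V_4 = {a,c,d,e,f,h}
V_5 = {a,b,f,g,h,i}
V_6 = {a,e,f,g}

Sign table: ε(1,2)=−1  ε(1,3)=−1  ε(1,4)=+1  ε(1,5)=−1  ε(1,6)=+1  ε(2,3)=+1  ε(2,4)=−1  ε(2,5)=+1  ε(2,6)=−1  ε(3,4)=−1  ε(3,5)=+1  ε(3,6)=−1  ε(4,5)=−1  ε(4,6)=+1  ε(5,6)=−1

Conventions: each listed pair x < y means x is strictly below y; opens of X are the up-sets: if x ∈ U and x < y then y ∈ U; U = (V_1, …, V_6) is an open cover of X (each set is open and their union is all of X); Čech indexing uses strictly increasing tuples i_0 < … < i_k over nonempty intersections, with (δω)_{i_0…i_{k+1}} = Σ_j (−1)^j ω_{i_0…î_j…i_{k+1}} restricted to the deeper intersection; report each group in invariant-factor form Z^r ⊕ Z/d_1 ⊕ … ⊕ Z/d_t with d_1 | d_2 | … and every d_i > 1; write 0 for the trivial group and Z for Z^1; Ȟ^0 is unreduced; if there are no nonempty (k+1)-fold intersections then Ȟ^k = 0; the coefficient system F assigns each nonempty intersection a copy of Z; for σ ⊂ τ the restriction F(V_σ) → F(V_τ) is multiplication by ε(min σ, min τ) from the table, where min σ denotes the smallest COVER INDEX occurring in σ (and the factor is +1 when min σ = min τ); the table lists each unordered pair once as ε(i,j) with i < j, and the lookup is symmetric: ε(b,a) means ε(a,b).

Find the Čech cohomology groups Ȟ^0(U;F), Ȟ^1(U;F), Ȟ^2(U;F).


nonempty overlaps:
  V12={f,g,h} V13={c,d,e,f} V14={c,d,e,f,h} V15={f,g,h} V16={e,f,g} V23={f} V24={f,h} V25={b,f,g,h,i} V26={f,g} V34={a,c,d,e,f} V35={a,f} V36={a,e,f} V45={a,f,h} V46={a,e,f} V56={a,f,g}
  V123={f} V124={f,h} V125={f,g,h} V126={f,g} V134={c,d,e,f} V135={f} V136={e,f} V145={f,h} V146={e,f} V156={f,g} V234={f} V235={f} V236={f} V245={f,h} V246={f} V256={f,g} V345={a,f} V346={a,e,f} V356={a,f} V456={a,f}
  V1234={f} V1235={f} V1236={f} V1245={f,h} V1246={f} V1256={f,g} V1345={f} V1346={e,f} V1356={f} V1456={f} V2345={f} V2346={f} V2356={f} V2456={f} V3456={a,f}
  V12345={f} V12346={f} V12356={f} V12456={f} V13456={f} V23456={f}
  V123456={f}
C dims 6,15,20,15; δ0: rk 5, SNF 1^5; δ1: rk 10, SNF 1^10; δ2: rk 10, SNF 1^10
degree 0: 6−5−0 = 1 → Ȟ^0 ≅ Z
degree 1: 15−10−5 = 0 → Ȟ^1 ≅ 0
degree 2: 20−10−10 = 0 → Ȟ^2 ≅ 0

Ȟ^0(U;F) ≅ Z, Ȟ^1(U;F) ≅ 0, Ȟ^2(U;F) ≅ 0


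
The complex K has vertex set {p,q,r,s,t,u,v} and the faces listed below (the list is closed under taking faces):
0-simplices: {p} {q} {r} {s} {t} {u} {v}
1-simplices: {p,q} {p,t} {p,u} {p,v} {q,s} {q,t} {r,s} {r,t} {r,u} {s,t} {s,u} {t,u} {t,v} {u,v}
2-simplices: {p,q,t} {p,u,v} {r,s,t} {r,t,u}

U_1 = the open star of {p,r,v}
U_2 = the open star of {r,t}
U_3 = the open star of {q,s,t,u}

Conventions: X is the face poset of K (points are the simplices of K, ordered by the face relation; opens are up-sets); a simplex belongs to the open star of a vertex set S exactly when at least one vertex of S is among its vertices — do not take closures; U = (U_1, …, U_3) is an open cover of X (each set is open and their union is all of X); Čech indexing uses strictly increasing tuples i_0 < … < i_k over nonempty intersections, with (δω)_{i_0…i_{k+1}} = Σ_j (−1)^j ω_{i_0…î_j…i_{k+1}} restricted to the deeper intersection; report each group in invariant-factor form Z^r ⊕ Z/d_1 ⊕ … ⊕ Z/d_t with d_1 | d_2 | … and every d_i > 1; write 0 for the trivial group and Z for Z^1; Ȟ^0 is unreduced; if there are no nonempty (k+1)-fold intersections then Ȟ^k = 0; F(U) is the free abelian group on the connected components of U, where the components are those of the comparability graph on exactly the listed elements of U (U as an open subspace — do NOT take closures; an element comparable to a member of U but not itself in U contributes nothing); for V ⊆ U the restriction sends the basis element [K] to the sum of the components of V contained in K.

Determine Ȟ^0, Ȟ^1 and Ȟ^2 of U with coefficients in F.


nerve of the cover:
  U1={{p},{r},{v},{p,q},{p,t},{p,u},{p,v},{r,s},{r,t},{r,u},{t,v},{u,v},{p,q,t},{p,u,v},{r,s,t},{r,t,u}} U2={{r},{t},{p,t},{q,t},{r,s},{r,t},{r,u},{s,t},{t,u},{t,v},{p,q,t},{r,s,t},{r,t,u}} U3={{q},{s},{t},{u},{p,q},{p,t},{p,u},{q,s},{q,t},{r,s},{r,t},{r,u},{s,t},{s,u},{t,u},{t,v},{u,v},{p,q,t},{p,u,v},{r,s,t},{r,t,u}}
  U12={{r},{p,t},{r,s},{r,t},{r,u},{t,v},{p,q,t},{r,s,t},{r,t,u}} U13={{p,q},{p,t},{p,u},{r,s},{r,t},{r,u},{t,v},{u,v},{p,q,t},{p,u,v},{r,s,t},{r,t,u}} U23={{t},{p,t},{q,t},{r,s},{r,t},{r,u},{s,t},{t,u},{t,v},{p,q,t},{r,s,t},{r,t,u}}
  U123={{p,t},{r,s},{r,t},{r,u},{t,v},{p,q,t},{r,s,t},{r,t,u}}
components per intersection:
  U1: {{p},{v},{p,q},{p,t},{p,u},{p,v},{t,v},{u,v},{p,q,t},{p,u,v}} {{r},{r,s},{r,t},{r,u},{r,s,t},{r,t,u}}
  U2: {{r},{t},{p,t},{q,t},{r,s},{r,t},{r,u},{s,t},{t,u},{t,v},{p,q,t},{r,s,t},{r,t,u}}
  U3: {{q},{s},{t},{u},{p,q},{p,t},{p,u},{q,s},{q,t},{r,s},{r,t},{r,u},{s,t},{s,u},{t,u},{t,v},{u,v},{p,q,t},{p,u,v},{r,s,t},{r,t,u}}
  U12: {{r},{r,s},{r,t},{r,u},{r,s,t},{r,t,u}} {{p,t},{p,q,t}} {{t,v}}
  U13: {{p,q},{p,t},{p,q,t}} {{p,u},{u,v},{p,u,v}} {{r,s},{r,t},{r,u},{r,s,t},{r,t,u}} {{t,v}}
  U23: {{t},{p,t},{q,t},{r,s},{r,t},{r,u},{s,t},{t,u},{t,v},{p,q,t},{r,s,t},{r,t,u}}
  U123: {{p,t},{p,q,t}} {{r,s},{r,t},{r,u},{r,s,t},{r,t,u}} {{t,v}}
C dims 4,8,3; δ0: rk 3, SNF 1^3; δ1: rk 3, SNF 1^3
Ȟ^0 = (4 − 3) − 0 = 1, so Ȟ^0 ≅ Z
Ȟ^1 = (8 − 3) − 3 = 2, so Ȟ^1 ≅ Z^2
Ȟ^2 = (3 − 0) − 3 = 0, so Ȟ^2 ≅ 0

Ȟ^0 ≅ Z,  Ȟ^1 ≅ Z^2,  Ȟ^2 ≅ 0


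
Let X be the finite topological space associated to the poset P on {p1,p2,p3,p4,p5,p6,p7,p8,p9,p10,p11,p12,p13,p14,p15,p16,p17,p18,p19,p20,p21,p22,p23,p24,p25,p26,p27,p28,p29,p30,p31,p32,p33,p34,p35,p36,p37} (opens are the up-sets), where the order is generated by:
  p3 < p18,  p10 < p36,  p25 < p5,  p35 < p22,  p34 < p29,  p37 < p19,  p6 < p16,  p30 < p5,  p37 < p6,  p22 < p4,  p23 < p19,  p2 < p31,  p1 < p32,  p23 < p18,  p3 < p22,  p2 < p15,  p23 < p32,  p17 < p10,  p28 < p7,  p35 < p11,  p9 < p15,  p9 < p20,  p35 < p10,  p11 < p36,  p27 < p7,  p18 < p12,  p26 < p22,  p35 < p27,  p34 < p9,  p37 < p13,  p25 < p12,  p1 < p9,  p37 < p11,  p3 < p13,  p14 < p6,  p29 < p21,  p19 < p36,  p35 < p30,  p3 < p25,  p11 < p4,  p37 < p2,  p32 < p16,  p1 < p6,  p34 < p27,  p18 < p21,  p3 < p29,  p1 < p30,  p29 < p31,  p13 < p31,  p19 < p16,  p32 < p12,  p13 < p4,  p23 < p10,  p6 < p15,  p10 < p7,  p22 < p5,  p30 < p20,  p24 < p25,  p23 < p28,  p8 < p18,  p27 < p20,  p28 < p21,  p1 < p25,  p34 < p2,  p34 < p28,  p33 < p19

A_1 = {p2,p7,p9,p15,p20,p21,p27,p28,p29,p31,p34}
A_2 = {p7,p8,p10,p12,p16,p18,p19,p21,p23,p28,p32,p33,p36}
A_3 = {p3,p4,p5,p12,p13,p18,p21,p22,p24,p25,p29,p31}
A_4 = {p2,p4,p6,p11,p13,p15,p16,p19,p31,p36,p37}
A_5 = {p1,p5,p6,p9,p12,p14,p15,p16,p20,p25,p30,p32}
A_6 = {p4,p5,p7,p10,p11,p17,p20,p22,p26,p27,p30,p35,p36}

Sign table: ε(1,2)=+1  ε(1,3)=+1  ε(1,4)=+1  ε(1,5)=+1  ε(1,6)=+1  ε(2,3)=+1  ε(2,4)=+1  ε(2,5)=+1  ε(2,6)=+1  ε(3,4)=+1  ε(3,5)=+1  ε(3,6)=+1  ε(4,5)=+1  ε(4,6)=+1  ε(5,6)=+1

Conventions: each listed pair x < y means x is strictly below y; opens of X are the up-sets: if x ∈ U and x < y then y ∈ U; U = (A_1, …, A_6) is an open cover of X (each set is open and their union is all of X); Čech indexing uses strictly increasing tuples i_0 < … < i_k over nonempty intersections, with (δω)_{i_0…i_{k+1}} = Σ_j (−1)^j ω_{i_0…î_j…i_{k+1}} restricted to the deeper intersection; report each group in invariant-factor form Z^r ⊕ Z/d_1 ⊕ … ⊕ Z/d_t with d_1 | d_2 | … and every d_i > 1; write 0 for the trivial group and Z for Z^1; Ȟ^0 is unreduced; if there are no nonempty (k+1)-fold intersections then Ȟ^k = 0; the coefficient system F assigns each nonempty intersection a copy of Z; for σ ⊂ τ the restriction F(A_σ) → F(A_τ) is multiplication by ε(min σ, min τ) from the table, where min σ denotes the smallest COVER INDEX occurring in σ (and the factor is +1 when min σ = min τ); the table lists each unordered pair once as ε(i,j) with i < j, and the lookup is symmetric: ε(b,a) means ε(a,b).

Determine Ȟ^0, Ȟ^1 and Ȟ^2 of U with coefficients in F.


Ȟ^0 = Z; Ȟ^1 = 0; Ȟ^2 = Z/2

intersection data:
  A12={p7,p21,p28} A13={p21,p29,p31} A14={p2,p15,p31} A15={p9,p15,p20} A16={p7,p20,p27} A23={p12,p18,p21} A24={p16,p19,p36} A25={p12,p16,p32} A26={p7,p10,p36} A34={p4,p13,p31} A35={p5,p12,p25} A36={p4,p5,p22} A45={p6,p15,p16} A46={p4,p11,p36} A56={p5,p20,p30}
  A123={p21} A126={p7} A134={p31} A145={p15} A156={p20} A235={p12} A245={p16} A246={p36} A346={p4} A356={p5}
C dims 6,15,10; δ0: rk 5, SNF 1^5; δ1: rk 10, SNF 1^9·2
Ȟ^0 = (6 − 5) − 0 = 1, so Ȟ^0 ≅ Z
Ȟ^1 = (15 − 10) − 5 = 0, so Ȟ^1 ≅ 0
Ȟ^2 = (10 − 0) − 10 = 0 plus torsion [2], so Ȟ^2 ≅ Z/2


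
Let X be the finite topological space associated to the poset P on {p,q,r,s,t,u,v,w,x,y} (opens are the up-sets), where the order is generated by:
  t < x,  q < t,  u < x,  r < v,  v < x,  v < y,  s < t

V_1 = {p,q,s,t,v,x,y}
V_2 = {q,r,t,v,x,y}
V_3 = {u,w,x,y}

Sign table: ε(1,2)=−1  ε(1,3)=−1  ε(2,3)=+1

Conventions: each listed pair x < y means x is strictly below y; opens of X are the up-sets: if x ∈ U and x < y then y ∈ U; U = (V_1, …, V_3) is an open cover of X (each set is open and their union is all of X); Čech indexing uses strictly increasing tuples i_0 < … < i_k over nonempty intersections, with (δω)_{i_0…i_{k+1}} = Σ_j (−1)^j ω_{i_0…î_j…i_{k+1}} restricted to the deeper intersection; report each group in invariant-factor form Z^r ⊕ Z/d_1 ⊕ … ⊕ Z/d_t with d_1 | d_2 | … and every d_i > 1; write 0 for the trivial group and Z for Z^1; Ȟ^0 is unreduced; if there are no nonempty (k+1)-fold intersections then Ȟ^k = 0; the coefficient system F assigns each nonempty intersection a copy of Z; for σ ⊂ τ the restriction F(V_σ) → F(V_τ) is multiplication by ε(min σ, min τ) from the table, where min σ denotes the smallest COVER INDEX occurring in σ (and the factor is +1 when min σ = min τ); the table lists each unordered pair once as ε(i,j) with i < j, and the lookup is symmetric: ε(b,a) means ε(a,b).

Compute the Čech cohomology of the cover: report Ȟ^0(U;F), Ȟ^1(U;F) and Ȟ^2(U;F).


Ȟ^0 = Z,  Ȟ^1 = 0,  Ȟ^2 = 0

nonempty overlaps:
  V12={q,t,v,x,y} V13={x,y} V23={x,y}
  V123={x,y}
C dims 3,3,1; δ0: rk 2, SNF 1^2; δ1: rk 1, SNF 1^1
degree 0: 3−2−0 = 1 → Ȟ^0 ≅ Z
degree 1: 3−1−2 = 0 → Ȟ^1 ≅ 0
degree 2: 1−0−1 = 0 → Ȟ^2 ≅ 0


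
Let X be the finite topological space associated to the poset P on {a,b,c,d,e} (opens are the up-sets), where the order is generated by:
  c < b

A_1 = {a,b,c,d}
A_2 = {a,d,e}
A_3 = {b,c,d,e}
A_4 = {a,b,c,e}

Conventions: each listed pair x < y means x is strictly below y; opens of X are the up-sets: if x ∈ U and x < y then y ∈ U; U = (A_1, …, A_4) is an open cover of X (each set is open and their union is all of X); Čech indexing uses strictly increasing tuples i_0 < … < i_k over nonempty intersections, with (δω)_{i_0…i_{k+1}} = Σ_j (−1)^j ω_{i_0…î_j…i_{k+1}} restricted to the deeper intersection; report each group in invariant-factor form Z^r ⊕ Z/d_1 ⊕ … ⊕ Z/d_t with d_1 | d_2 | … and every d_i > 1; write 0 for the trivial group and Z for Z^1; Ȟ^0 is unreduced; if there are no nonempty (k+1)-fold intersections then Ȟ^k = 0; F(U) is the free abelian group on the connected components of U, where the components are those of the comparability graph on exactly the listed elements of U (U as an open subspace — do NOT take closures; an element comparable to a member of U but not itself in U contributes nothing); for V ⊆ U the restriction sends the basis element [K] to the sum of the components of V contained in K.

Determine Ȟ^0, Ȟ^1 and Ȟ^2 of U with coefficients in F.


Ȟ^0 = Z^4; Ȟ^1 = 0; Ȟ^2 = 0

cover nerve:
  A12={a,d} A13={b,c,d} A14={a,b,c} A23={d,e} A24={a,e} A34={b,c,e}
  A123={d} A124={a} A134={b,c} A234={e}
components per intersection:
  A1: {a} {b,c} {d}
  A2: {a} {d} {e}
  A3: {b,c} {d} {e}
  A4: {a} {b,c} {e}
  A12: {a} {d}
  A13: {b,c} {d}
  A14: {a} {b,c}
  A23: {d} {e}
  A24: {a} {e}
  A34: {b,c} {e}
  A123: {d}
  A124: {a}
  A134: {b,c}
  A234: {e}
C dims 12,12,4; δ0: rk 8, SNF 1^8; δ1: rk 4, SNF 1^4
Ȟ^0: (12−8)−0=4 ⇒ Z^4
Ȟ^1: (12−4)−8=0 ⇒ 0
Ȟ^2: (4−0)−4=0 ⇒ 0


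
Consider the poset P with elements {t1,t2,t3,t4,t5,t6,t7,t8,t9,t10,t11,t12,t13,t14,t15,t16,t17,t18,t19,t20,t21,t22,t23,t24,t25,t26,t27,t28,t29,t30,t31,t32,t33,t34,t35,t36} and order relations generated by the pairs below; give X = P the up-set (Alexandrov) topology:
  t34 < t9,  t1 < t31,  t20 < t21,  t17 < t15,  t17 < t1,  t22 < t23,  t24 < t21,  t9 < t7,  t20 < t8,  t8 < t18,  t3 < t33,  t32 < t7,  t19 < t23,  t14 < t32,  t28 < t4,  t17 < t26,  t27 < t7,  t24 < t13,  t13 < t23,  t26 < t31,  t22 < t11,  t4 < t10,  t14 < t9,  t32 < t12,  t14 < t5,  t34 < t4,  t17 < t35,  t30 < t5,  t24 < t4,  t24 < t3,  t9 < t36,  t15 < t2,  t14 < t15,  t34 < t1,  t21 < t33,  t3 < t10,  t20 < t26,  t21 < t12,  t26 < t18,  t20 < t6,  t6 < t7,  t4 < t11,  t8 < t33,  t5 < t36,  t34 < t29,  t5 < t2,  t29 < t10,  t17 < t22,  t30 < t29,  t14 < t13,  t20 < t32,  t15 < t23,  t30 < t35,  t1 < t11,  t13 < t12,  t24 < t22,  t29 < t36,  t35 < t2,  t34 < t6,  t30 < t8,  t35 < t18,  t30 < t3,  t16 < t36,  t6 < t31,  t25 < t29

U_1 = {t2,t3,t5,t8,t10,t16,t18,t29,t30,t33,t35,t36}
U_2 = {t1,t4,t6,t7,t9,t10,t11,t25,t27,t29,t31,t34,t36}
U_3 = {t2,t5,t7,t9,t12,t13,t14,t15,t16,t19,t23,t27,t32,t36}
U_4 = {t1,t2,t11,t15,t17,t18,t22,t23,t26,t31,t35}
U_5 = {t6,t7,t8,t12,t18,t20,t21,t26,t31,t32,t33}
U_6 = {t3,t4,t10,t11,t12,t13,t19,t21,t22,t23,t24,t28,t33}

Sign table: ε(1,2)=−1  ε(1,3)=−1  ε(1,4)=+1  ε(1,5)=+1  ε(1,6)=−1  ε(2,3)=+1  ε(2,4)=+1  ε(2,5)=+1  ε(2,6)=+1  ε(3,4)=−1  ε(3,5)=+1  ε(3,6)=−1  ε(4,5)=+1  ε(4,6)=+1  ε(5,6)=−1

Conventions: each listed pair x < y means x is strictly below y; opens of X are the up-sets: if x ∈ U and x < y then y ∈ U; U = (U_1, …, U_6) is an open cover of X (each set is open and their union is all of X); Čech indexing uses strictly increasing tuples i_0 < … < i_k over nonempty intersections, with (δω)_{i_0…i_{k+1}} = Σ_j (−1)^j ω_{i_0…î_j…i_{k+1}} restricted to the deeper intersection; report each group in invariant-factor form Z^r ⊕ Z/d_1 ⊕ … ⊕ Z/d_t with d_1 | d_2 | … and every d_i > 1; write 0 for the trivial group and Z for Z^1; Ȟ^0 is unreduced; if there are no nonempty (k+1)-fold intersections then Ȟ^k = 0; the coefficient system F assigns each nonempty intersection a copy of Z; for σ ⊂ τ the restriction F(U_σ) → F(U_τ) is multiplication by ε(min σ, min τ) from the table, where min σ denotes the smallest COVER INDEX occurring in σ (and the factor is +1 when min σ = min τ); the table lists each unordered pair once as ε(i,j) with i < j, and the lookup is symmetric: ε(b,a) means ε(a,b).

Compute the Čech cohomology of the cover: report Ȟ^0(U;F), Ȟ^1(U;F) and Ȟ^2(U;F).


Ȟ^0 ≅ 0, Ȟ^1 ≅ Z/2, Ȟ^2 ≅ Z

nonempty overlaps:
  U12={t10,t29,t36} U13={t2,t5,t16,t36} U14={t2,t18,t35} U15={t8,t18,t33} U16={t3,t10,t33} U23={t7,t9,t27,t36} U24={t1,t11,t31} U25={t6,t7,t31} U26={t4,t10,t11} U34={t2,t15,t23} U35={t7,t12,t32} U36={t12,t13,t19,t23} U45={t18,t26,t31} U46={t11,t22,t23} U56={t12,t21,t33}
  U123={t36} U126={t10} U134={t2} U145={t18} U156={t33} U235={t7} U245={t31} U246={t11} U346={t23} U356={t12}
C dims 6,15,10; δ0: rk 6, SNF 1^5·2; δ1: rk 9, SNF 1^9
degree 0: 6−6−0 = 0 → Ȟ^0 ≅ 0
degree 1: 15−9−6 = 0 plus torsion [2] → Ȟ^1 ≅ Z/2
degree 2: 10−0−9 = 1 → Ȟ^2 ≅ Z


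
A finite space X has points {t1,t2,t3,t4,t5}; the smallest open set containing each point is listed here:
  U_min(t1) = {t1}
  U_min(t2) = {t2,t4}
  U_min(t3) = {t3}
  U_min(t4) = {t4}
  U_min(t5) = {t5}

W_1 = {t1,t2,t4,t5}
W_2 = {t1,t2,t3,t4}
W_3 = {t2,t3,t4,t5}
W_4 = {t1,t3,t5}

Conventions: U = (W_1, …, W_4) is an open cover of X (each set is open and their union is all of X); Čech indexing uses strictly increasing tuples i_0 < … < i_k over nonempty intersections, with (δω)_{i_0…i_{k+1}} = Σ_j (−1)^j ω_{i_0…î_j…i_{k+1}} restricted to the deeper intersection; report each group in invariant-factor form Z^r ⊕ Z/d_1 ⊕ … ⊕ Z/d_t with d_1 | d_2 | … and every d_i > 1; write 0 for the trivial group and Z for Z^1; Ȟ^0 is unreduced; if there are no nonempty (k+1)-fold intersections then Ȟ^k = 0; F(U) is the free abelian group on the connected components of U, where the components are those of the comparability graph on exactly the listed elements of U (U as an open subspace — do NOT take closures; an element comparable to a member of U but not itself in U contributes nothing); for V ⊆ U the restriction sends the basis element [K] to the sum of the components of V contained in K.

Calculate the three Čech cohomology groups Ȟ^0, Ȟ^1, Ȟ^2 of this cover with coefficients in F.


nonempty overlaps:
  W12={t1,t2,t4} W13={t2,t4,t5} W14={t1,t5} W23={t2,t3,t4} W24={t1,t3} W34={t3,t5}
  W123={t2,t4} W124={t1} W134={t5} W234={t3}
components per intersection:
  W1: {t1} {t2,t4} {t5}
  W2: {t1} {t2,t4} {t3}
  W3: {t2,t4} {t3} {t5}
  W4: {t1} {t3} {t5}
  W12: {t1} {t2,t4}
  W13: {t2,t4} {t5}
  W14: {t1} {t5}
  W23: {t2,t4} {t3}
  W24: {t1} {t3}
  W34: {t3} {t5}
  W123: {t2,t4}
  W124: {t1}
  W134: {t5}
  W234: {t3}
C dims 12,12,4; δ0: rk 8, SNF 1^8; δ1: rk 4, SNF 1^4
degree 0: 12−8−0 = 4 → Ȟ^0 ≅ Z^4
degree 1: 12−4−8 = 0 → Ȟ^1 ≅ 0
degree 2: 4−0−4 = 0 → Ȟ^2 ≅ 0

Ȟ^0(U;F) ≅ Z^4; Ȟ^1(U;F) ≅ 0; Ȟ^2(U;F) ≅ 0


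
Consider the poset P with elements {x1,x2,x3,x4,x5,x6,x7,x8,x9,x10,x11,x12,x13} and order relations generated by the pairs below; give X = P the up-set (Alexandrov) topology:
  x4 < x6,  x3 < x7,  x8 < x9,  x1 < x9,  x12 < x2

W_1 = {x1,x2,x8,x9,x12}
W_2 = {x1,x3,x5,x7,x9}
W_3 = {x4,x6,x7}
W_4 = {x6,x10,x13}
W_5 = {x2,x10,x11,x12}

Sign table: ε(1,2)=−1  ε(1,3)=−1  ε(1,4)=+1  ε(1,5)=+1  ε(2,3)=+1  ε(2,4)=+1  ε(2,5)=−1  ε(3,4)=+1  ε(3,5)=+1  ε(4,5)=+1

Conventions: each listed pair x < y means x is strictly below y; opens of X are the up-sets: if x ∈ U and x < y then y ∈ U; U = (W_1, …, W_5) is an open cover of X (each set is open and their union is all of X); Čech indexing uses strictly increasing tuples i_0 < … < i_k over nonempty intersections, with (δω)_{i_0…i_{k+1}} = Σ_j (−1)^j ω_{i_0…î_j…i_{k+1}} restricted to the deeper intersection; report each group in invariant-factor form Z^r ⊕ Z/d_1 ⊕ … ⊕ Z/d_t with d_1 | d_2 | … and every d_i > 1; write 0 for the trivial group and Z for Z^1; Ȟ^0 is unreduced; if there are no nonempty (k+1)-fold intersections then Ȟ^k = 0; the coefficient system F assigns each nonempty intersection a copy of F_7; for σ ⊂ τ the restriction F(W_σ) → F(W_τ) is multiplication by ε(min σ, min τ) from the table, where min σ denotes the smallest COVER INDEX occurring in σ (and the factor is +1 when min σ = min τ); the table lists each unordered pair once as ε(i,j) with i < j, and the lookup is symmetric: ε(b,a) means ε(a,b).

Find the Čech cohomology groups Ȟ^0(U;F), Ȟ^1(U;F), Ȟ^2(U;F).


Ȟ^0 = 0, Ȟ^1 = 0 and Ȟ^2 = 0

cover nerve:
  W12={x1,x9} W15={x2,x12} W23={x7} W34={x6} W45={x10}
C dims 5,5; δ0: rk_F7 5
Ȟ^0: (5−5)−0=0 ⇒ 0
Ȟ^1: (5−0)−5=0 ⇒ 0
Ȟ^2: (0−0)−0=0 ⇒ 0
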